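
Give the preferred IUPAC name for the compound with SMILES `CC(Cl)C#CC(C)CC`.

Counting along the main chain through the multiple bond gives 7 carbons: the parent is heptane.
The chain contains a C≡C triple bond, so the unsaturation ending is -yne.
Choose the numbering such that numbering from this end puts the triple bond at C-3 rather than C-4.
That gives the triple bond between C-3 and C-4; a chloro group at C-2; a methyl group at C-5.
Substituent prefixes are cited in alphabetical order (multiplying prefixes like di-/tri- are ignored for ordering).
The name is 2-chloro-5-methylhept-3-yne.

2-chloro-5-methylhept-3-yne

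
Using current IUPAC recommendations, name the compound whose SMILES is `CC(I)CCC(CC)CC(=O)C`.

The longest carbon chain that includes the carbonyl has 8 carbons, so the parent hydride is octane.
The highest-priority functional group is a ketone (C=O on an internal carbon), so the name ends in -one.
Number the chain so that numbering from this end puts the carbonyl group at C-2 rather than C-7.
With this numbering: the carbonyl at C-2; an ethyl group at C-4; an iodo group at C-7.
The substituents are ordered alphabetically, ignoring any di-/tri- multipliers.
Assembling the pieces gives 4-ethyl-7-iodooctan-2-one.

4-ethyl-7-iodooctan-2-one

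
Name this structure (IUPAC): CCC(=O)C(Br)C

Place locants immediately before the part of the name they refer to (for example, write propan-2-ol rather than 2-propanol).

The longest chain bearing the carbonyl is 5 carbons long (pentane).
The principal characteristic group is a ketone (C=O on an internal carbon), named with the suffix -one.
The numbering direction is chosen so that the substituent locant set {2} is lower than {4} at the first point of difference.
This places the carbonyl at C-3; a bromo group at C-2.
The name is 2-bromopentan-3-one.

2-bromopentan-3-one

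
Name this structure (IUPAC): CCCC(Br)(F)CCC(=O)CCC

7-bromo-7-fluorodecan-4-one

The longest chain bearing the carbonyl is 10 carbons long (decane).
A ketone (C=O on an internal carbon) is the principal characteristic group, giving the suffix -one.
The numbering direction is chosen so that numbering from this end puts the carbonyl group at C-4 rather than C-7.
That gives the carbonyl at C-4; a bromo group at C-7; a fluoro group at C-7.
Substituent prefixes are cited in alphabetical order (multiplying prefixes like di-/tri- are ignored for ordering).
Assembling the pieces gives 7-bromo-7-fluorodecan-4-one.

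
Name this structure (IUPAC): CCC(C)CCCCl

The longest carbon chain is 6 atoms: the parent is hexane.
The numbering direction is chosen so that the substituent locant set {1,4} is lower than {3,6} at the first point of difference.
That gives a chloro group at C-1; a methyl group at C-4.
The substituents are ordered alphabetically, ignoring any di-/tri- multipliers.
Putting it together: 1-chloro-4-methylhexane.

1-chloro-4-methylhexane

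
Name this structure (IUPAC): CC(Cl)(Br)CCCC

The longest continuous carbon chain has 6 atoms, so the parent hydride is hexane.
The numbering direction is chosen so that the substituent locant set {2,2} is lower than {5,5} at the first point of difference.
This places a bromo group at C-2; a chloro group at C-2.
Prefixes are listed alphabetically: bromo, chloro.
Putting it together: 2-bromo-2-chlorohexane.

2-bromo-2-chlorohexane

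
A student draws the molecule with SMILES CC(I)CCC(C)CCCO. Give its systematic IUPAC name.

7-iodo-4-methyloctan-1-ol

The longest carbon chain that includes the –OH group has 8 carbons, so the parent hydride is octane.
The highest-priority functional group is an alcohol (–OH), so the name ends in -ol.
Number the chain so that numbering from this end puts the hydroxyl group at C-1 rather than C-8.
That gives the hydroxyl at C-1; an iodo group at C-7; a methyl group at C-4.
Prefixes are listed alphabetically: iodo, methyl.
Putting it together: 7-iodo-4-methyloctan-1-ol.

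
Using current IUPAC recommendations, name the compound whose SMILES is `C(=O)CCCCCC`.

The longest chain bearing the –CHO group is 7 carbons long (heptane).
An aldehyde (terminal –CHO) is the principal characteristic group, giving the suffix -al.
Number the chain so that the aldehyde carbon is C-1 by definition.
Putting it together: heptanal.

heptanal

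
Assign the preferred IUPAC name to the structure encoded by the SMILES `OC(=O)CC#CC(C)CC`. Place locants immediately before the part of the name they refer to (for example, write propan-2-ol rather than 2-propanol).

The longest chain bearing the –COOH group and the multiple bond is 7 carbons long (heptane).
The principal characteristic group is a carboxylic acid (terminal –COOH), named with the suffix -oic acid.
A C≡C triple bond in the chain gives the infix -yne-.
The numbering direction is chosen so that the carboxylic acid carbon is C-1 by definition.
This places the triple bond between C-3 and C-4; a methyl group at C-5.
The name is 5-methylhept-3-ynoic acid.

5-methylhept-3-ynoic acid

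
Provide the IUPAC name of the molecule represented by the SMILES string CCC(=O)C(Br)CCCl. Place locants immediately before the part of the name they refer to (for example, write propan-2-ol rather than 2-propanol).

The longest chain bearing the carbonyl is 6 carbons long (hexane).
A ketone (C=O on an internal carbon) is the principal characteristic group, giving the suffix -one.
Choose the numbering such that numbering from this end puts the carbonyl group at C-3 rather than C-4.
With this numbering: the carbonyl at C-3; a bromo group at C-4; a chloro group at C-6.
The substituents are ordered alphabetically, ignoring any di-/tri- multipliers.
The name is 4-bromo-6-chlorohexan-3-one.

4-bromo-6-chlorohexan-3-one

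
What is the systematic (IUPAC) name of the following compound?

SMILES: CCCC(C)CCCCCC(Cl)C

The longest carbon chain is 11 atoms: the parent is undecane.
The numbering direction is chosen so that the substituent locant set {2,8} is lower than {4,10} at the first point of difference.
That gives a chloro group at C-2; a methyl group at C-8.
The substituents are ordered alphabetically, ignoring any di-/tri- multipliers.
Putting it together: 2-chloro-8-methylundecane.

2-chloro-8-methylundecane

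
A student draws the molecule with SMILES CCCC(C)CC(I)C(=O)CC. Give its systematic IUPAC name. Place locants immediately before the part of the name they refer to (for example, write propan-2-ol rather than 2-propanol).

4-iodo-6-methylnonan-3-one

Counting along the main chain through the carbonyl gives 9 carbons: the parent is nonane.
The principal characteristic group is a ketone (C=O on an internal carbon), named with the suffix -one.
Choose the numbering such that numbering from this end puts the carbonyl group at C-3 rather than C-7.
That gives the carbonyl at C-3; an iodo group at C-4; a methyl group at C-6.
Prefixes are listed alphabetically: iodo, methyl.
Putting it together: 4-iodo-6-methylnonan-3-one.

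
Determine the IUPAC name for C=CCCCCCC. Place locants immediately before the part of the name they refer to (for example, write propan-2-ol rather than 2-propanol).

oct-1-ene

The longest chain bearing the multiple bond is 8 carbons long (octane).
A C=C double bond in the chain gives the infix -ene-.
The numbering direction is chosen so that numbering from this end puts the double bond at C-1 rather than C-7.
With this numbering: the double bond between C-1 and C-2.
The name is oct-1-ene.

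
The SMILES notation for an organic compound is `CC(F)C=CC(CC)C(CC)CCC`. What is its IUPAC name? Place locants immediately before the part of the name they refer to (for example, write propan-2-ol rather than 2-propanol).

The longest carbon chain that includes the multiple bond has 9 carbons, so the parent hydride is nonane.
The chain contains a C=C double bond, so the unsaturation ending is -ene.
Choose the numbering such that numbering from this end puts the double bond at C-3 rather than C-6.
With this numbering: the double bond between C-3 and C-4; ethyl groups at C-5 and C-6; a fluoro group at C-2.
The substituents are ordered alphabetically, ignoring any di-/tri- multipliers.
The name is 5,6-diethyl-2-fluoronon-3-ene.

5,6-diethyl-2-fluoronon-3-ene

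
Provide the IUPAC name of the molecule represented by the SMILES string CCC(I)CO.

Counting along the main chain through the –OH group gives 4 carbons: the parent is butane.
The principal characteristic group is an alcohol (–OH), named with the suffix -ol.
Choose the numbering such that numbering from this end puts the hydroxyl group at C-1 rather than C-4.
That gives the hydroxyl at C-1; an iodo group at C-2.
Assembling the pieces gives 2-iodobutan-1-ol.

2-iodobutan-1-ol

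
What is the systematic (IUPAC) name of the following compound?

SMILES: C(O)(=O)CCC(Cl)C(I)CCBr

7-bromo-4-chloro-5-iodoheptanoic acid

The longest carbon chain that includes the –COOH group has 7 carbons, so the parent hydride is heptane.
The highest-priority functional group is a carboxylic acid (terminal –COOH), so the name ends in -oic acid.
Number the chain so that the carboxylic acid carbon is C-1 by definition.
That gives a bromo group at C-7; a chloro group at C-4; an iodo group at C-5.
Prefixes are listed alphabetically: bromo, chloro, iodo.
The name is 7-bromo-4-chloro-5-iodoheptanoic acid.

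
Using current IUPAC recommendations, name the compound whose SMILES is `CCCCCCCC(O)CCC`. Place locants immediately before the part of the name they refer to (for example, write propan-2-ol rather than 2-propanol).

undecan-4-ol

Counting along the main chain through the –OH group gives 11 carbons: the parent is undecane.
The highest-priority functional group is an alcohol (–OH), so the name ends in -ol.
The numbering direction is chosen so that numbering from this end puts the hydroxyl group at C-4 rather than C-8.
That gives the hydroxyl at C-4.
Putting it together: undecan-4-ol.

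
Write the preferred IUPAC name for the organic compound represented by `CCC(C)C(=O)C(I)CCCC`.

Counting along the main chain through the carbonyl gives 9 carbons: the parent is nonane.
The principal characteristic group is a ketone (C=O on an internal carbon), named with the suffix -one.
The numbering direction is chosen so that numbering from this end puts the carbonyl group at C-4 rather than C-6.
That gives the carbonyl at C-4; an iodo group at C-5; a methyl group at C-3.
Substituent prefixes are cited in alphabetical order (multiplying prefixes like di-/tri- are ignored for ordering).
The name is 5-iodo-3-methylnonan-4-one.

5-iodo-3-methylnonan-4-one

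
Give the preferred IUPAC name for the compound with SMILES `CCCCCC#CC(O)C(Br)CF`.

Counting along the main chain through the –OH group and the multiple bond gives 10 carbons: the parent is decane.
The principal characteristic group is an alcohol (–OH), named with the suffix -ol.
A C≡C triple bond in the chain gives the infix -yne-.
Choose the numbering such that numbering from this end puts the hydroxyl group at C-3 rather than C-8.
That gives the hydroxyl at C-3; the triple bond between C-4 and C-5; a bromo group at C-2; a fluoro group at C-1.
The substituents are ordered alphabetically, ignoring any di-/tri- multipliers.
The name is 2-bromo-1-fluorodec-4-yn-3-ol.

2-bromo-1-fluorodec-4-yn-3-ol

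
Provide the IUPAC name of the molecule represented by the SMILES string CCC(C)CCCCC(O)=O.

Counting along the main chain through the –COOH group gives 8 carbons: the parent is octane.
The highest-priority functional group is a carboxylic acid (terminal –COOH), so the name ends in -oic acid.
Choose the numbering such that the carboxylic acid carbon is C-1 by definition.
This places a methyl group at C-6.
Assembling the pieces gives 6-methyloctanoic acid.

6-methyloctanoic acid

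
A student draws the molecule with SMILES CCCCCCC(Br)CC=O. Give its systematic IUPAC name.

3-bromononanal

The longest chain bearing the –CHO group is 9 carbons long (nonane).
The principal characteristic group is an aldehyde (terminal –CHO), named with the suffix -al.
Choose the numbering such that the aldehyde carbon is C-1 by definition.
With this numbering: a bromo group at C-3.
Putting it together: 3-bromononanal.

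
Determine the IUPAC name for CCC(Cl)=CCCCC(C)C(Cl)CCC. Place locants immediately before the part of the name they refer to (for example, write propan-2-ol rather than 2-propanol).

3,9-dichloro-8-methyldodec-3-ene

The longest carbon chain that includes the multiple bond has 12 carbons, so the parent hydride is dodecane.
There is one C=C double bond, indicated by the ending -ene.
Choose the numbering such that numbering from this end puts the double bond at C-3 rather than C-9.
With this numbering: the double bond between C-3 and C-4; chloro groups at C-3 and C-9; a methyl group at C-8.
The substituents are ordered alphabetically, ignoring any di-/tri- multipliers.
The name is 3,9-dichloro-8-methyldodec-3-ene.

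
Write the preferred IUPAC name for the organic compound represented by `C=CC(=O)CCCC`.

The longest chain bearing the carbonyl and the multiple bond is 7 carbons long (heptane).
The principal characteristic group is a ketone (C=O on an internal carbon), named with the suffix -one.
There is one C=C double bond, indicated by the ending -ene.
Choose the numbering such that numbering from this end puts the carbonyl group at C-3 rather than C-5.
That gives the carbonyl at C-3; the double bond between C-1 and C-2.
The name is hept-1-en-3-one.

hept-1-en-3-one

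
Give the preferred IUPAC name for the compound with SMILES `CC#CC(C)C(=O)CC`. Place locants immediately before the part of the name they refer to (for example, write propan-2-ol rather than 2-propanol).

4-methylhept-5-yn-3-one

Counting along the main chain through the carbonyl and the multiple bond gives 7 carbons: the parent is heptane.
A ketone (C=O on an internal carbon) is the principal characteristic group, giving the suffix -one.
There is one C≡C triple bond, indicated by the ending -yne.
The numbering direction is chosen so that numbering from this end puts the carbonyl group at C-3 rather than C-5.
With this numbering: the carbonyl at C-3; the triple bond between C-5 and C-6; a methyl group at C-4.
The name is 4-methylhept-5-yn-3-one.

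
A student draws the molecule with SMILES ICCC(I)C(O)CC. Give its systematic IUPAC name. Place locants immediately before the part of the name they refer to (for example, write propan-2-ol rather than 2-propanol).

4,6-diiodohexan-3-ol

Counting along the main chain through the –OH group gives 6 carbons: the parent is hexane.
An alcohol (–OH) is the principal characteristic group, giving the suffix -ol.
Choose the numbering such that numbering from this end puts the hydroxyl group at C-3 rather than C-4.
This places the hydroxyl at C-3; iodo groups at C-4 and C-6.
The name is 4,6-diiodohexan-3-ol.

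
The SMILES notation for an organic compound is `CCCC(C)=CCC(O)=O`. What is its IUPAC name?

4-methylhept-3-enoic acid

Counting along the main chain through the –COOH group and the multiple bond gives 7 carbons: the parent is heptane.
The highest-priority functional group is a carboxylic acid (terminal –COOH), so the name ends in -oic acid.
There is one C=C double bond, indicated by the ending -ene.
Number the chain so that the carboxylic acid carbon is C-1 by definition.
With this numbering: the double bond between C-3 and C-4; a methyl group at C-4.
The name is 4-methylhept-3-enoic acid.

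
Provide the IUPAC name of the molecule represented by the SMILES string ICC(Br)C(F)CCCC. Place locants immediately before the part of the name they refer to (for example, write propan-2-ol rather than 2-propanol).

2-bromo-3-fluoro-1-iodoheptane

The longest carbon chain is 7 atoms: the parent is heptane.
Number the chain so that the substituent locant set {1,2,3} is lower than {5,6,7} at the first point of difference.
This places a bromo group at C-2; a fluoro group at C-3; an iodo group at C-1.
Prefixes are listed alphabetically: bromo, fluoro, iodo.
Putting it together: 2-bromo-3-fluoro-1-iodoheptane.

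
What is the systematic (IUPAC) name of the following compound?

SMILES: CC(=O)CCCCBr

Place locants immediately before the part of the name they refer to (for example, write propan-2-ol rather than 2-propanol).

6-bromohexan-2-one

The longest chain bearing the carbonyl is 6 carbons long (hexane).
A ketone (C=O on an internal carbon) is the principal characteristic group, giving the suffix -one.
Choose the numbering such that numbering from this end puts the carbonyl group at C-2 rather than C-5.
That gives the carbonyl at C-2; a bromo group at C-6.
Putting it together: 6-bromohexan-2-one.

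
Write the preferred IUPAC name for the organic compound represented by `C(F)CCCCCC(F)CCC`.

1,7-difluorodecane

The longest continuous carbon chain has 10 atoms, so the parent hydride is decane.
The numbering direction is chosen so that the substituent locant set {1,7} is lower than {4,10} at the first point of difference.
With this numbering: fluoro groups at C-1 and C-7.
Putting it together: 1,7-difluorodecane.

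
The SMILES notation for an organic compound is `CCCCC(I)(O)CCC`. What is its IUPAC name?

4-iodooctan-4-ol

The longest carbon chain that includes the –OH group has 8 carbons, so the parent hydride is octane.
The principal characteristic group is an alcohol (–OH), named with the suffix -ol.
Choose the numbering such that numbering from this end puts the hydroxyl group at C-4 rather than C-5.
This places the hydroxyl at C-4; an iodo group at C-4.
Putting it together: 4-iodooctan-4-ol.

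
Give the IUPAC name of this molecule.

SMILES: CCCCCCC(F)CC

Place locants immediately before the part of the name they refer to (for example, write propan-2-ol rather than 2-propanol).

3-fluorononane

The longest continuous carbon chain has 9 atoms, so the parent hydride is nonane.
The numbering direction is chosen so that the substituent locant set {3} is lower than {7} at the first point of difference.
With this numbering: a fluoro group at C-3.
Assembling the pieces gives 3-fluorononane.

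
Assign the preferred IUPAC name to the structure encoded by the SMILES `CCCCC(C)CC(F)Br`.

1-bromo-1-fluoro-3-methylheptane

The longest carbon chain is 7 atoms: the parent is heptane.
Number the chain so that the substituent locant set {1,1,3} is lower than {5,7,7} at the first point of difference.
That gives a bromo group at C-1; a fluoro group at C-1; a methyl group at C-3.
The substituents are ordered alphabetically, ignoring any di-/tri- multipliers.
The name is 1-bromo-1-fluoro-3-methylheptane.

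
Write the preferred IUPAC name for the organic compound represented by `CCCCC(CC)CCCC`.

5-ethylnonane

The parent chain contains 9 carbons (nonane).
Numbering from either end gives identical locants here.
This places an ethyl group at C-5.
The name is 5-ethylnonane.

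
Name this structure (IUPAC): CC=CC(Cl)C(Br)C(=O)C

The longest chain bearing the carbonyl and the multiple bond is 7 carbons long (heptane).
The highest-priority functional group is a ketone (C=O on an internal carbon), so the name ends in -one.
A C=C double bond in the chain gives the infix -ene-.
The numbering direction is chosen so that numbering from this end puts the carbonyl group at C-2 rather than C-6.
That gives the carbonyl at C-2; the double bond between C-5 and C-6; a bromo group at C-3; a chloro group at C-4.
Prefixes are listed alphabetically: bromo, chloro.
The name is 3-bromo-4-chlorohept-5-en-2-one.

3-bromo-4-chlorohept-5-en-2-one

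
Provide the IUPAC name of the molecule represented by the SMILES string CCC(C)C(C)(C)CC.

3,3,4-trimethylhexane

The parent chain contains 6 carbons (hexane).
The numbering direction is chosen so that the substituent locant set {3,3,4} is lower than {3,4,4} at the first point of difference.
That gives methyl groups at C-3 (×2) and C-4.
The name is 3,3,4-trimethylhexane.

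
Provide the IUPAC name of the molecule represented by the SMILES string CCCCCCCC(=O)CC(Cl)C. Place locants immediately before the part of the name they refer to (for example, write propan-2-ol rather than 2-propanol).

2-chloroundecan-4-one

The longest chain bearing the carbonyl is 11 carbons long (undecane).
A ketone (C=O on an internal carbon) is the principal characteristic group, giving the suffix -one.
Number the chain so that numbering from this end puts the carbonyl group at C-4 rather than C-8.
With this numbering: the carbonyl at C-4; a chloro group at C-2.
Assembling the pieces gives 2-chloroundecan-4-one.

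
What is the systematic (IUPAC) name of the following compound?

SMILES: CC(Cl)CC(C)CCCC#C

The longest carbon chain that includes the multiple bond has 9 carbons, so the parent hydride is nonane.
The chain contains a C≡C triple bond, so the unsaturation ending is -yne.
The numbering direction is chosen so that numbering from this end puts the triple bond at C-1 rather than C-8.
This places the triple bond between C-1 and C-2; a chloro group at C-8; a methyl group at C-6.
Substituent prefixes are cited in alphabetical order (multiplying prefixes like di-/tri- are ignored for ordering).
The name is 8-chloro-6-methylnon-1-yne.

8-chloro-6-methylnon-1-yne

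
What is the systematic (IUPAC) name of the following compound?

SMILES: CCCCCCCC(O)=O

Counting along the main chain through the –COOH group gives 8 carbons: the parent is octane.
The highest-priority functional group is a carboxylic acid (terminal –COOH), so the name ends in -oic acid.
The numbering direction is chosen so that the carboxylic acid carbon is C-1 by definition.
The name is octanoic acid.

octanoic acid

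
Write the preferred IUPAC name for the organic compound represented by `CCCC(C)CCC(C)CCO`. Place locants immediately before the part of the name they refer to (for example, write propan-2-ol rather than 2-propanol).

The longest carbon chain that includes the –OH group has 9 carbons, so the parent hydride is nonane.
The highest-priority functional group is an alcohol (–OH), so the name ends in -ol.
Number the chain so that numbering from this end puts the hydroxyl group at C-1 rather than C-9.
That gives the hydroxyl at C-1; methyl groups at C-3 and C-6.
The name is 3,6-dimethylnonan-1-ol.

3,6-dimethylnonan-1-ol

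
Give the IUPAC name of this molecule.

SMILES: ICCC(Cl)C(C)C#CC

Counting along the main chain through the multiple bond gives 7 carbons: the parent is heptane.
There is one C≡C triple bond, indicated by the ending -yne.
Number the chain so that numbering from this end puts the triple bond at C-2 rather than C-5.
That gives the triple bond between C-2 and C-3; a chloro group at C-5; an iodo group at C-7; a methyl group at C-4.
The substituents are ordered alphabetically, ignoring any di-/tri- multipliers.
Assembling the pieces gives 5-chloro-7-iodo-4-methylhept-2-yne.

5-chloro-7-iodo-4-methylhept-2-yne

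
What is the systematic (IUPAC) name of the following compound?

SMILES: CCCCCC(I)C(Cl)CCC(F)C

The longest carbon chain is 11 atoms: the parent is undecane.
Number the chain so that the substituent locant set {2,5,6} is lower than {6,7,10} at the first point of difference.
With this numbering: a chloro group at C-5; a fluoro group at C-2; an iodo group at C-6.
Substituent prefixes are cited in alphabetical order (multiplying prefixes like di-/tri- are ignored for ordering).
Assembling the pieces gives 5-chloro-2-fluoro-6-iodoundecane.

5-chloro-2-fluoro-6-iodoundecane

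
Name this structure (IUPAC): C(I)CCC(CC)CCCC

The parent chain contains 8 carbons (octane).
Choose the numbering such that the substituent locant set {1,4} is lower than {5,8} at the first point of difference.
That gives an ethyl group at C-4; an iodo group at C-1.
The substituents are ordered alphabetically, ignoring any di-/tri- multipliers.
Assembling the pieces gives 4-ethyl-1-iodooctane.

4-ethyl-1-iodooctane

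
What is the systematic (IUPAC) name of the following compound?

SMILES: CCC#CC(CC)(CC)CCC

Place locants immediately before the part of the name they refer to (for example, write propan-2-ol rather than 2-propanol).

5,5-diethyloct-3-yne

The longest carbon chain that includes the multiple bond has 8 carbons, so the parent hydride is octane.
A C≡C triple bond in the chain gives the infix -yne-.
Choose the numbering such that numbering from this end puts the triple bond at C-3 rather than C-5.
That gives the triple bond between C-3 and C-4; two ethyl groups at C-5.
Assembling the pieces gives 5,5-diethyloct-3-yne.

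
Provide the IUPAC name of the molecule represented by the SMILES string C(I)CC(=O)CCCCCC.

1-iodononan-3-one

The longest carbon chain that includes the carbonyl has 9 carbons, so the parent hydride is nonane.
A ketone (C=O on an internal carbon) is the principal characteristic group, giving the suffix -one.
The numbering direction is chosen so that numbering from this end puts the carbonyl group at C-3 rather than C-7.
That gives the carbonyl at C-3; an iodo group at C-1.
Assembling the pieces gives 1-iodononan-3-one.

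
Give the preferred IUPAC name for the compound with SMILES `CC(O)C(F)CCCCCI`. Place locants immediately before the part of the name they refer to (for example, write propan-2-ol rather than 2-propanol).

Counting along the main chain through the –OH group gives 8 carbons: the parent is octane.
The principal characteristic group is an alcohol (–OH), named with the suffix -ol.
Choose the numbering such that numbering from this end puts the hydroxyl group at C-2 rather than C-7.
With this numbering: the hydroxyl at C-2; a fluoro group at C-3; an iodo group at C-8.
The substituents are ordered alphabetically, ignoring any di-/tri- multipliers.
Putting it together: 3-fluoro-8-iodooctan-2-ol.

3-fluoro-8-iodooctan-2-ol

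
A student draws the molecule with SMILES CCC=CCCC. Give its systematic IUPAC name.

Counting along the main chain through the multiple bond gives 7 carbons: the parent is heptane.
The chain contains a C=C double bond, so the unsaturation ending is -ene.
Number the chain so that numbering from this end puts the double bond at C-3 rather than C-4.
This places the double bond between C-3 and C-4.
Putting it together: hept-3-ene.

hept-3-ene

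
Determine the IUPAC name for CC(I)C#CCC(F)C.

6-fluoro-2-iodohept-3-yne

The longest carbon chain that includes the multiple bond has 7 carbons, so the parent hydride is heptane.
There is one C≡C triple bond, indicated by the ending -yne.
The numbering direction is chosen so that numbering from this end puts the triple bond at C-3 rather than C-4.
This places the triple bond between C-3 and C-4; a fluoro group at C-6; an iodo group at C-2.
Substituent prefixes are cited in alphabetical order (multiplying prefixes like di-/tri- are ignored for ordering).
The name is 6-fluoro-2-iodohept-3-yne.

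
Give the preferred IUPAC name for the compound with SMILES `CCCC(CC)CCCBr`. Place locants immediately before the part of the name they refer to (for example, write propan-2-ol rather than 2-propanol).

The longest carbon chain is 7 atoms: the parent is heptane.
Number the chain so that the substituent locant set {1,4} is lower than {4,7} at the first point of difference.
This places a bromo group at C-1; an ethyl group at C-4.
Substituent prefixes are cited in alphabetical order (multiplying prefixes like di-/tri- are ignored for ordering).
Putting it together: 1-bromo-4-ethylheptane.

1-bromo-4-ethylheptane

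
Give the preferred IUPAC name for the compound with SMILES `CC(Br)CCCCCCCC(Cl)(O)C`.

10-bromo-2-chloroundecan-2-ol

The longest chain bearing the –OH group is 11 carbons long (undecane).
The principal characteristic group is an alcohol (–OH), named with the suffix -ol.
The numbering direction is chosen so that numbering from this end puts the hydroxyl group at C-2 rather than C-10.
That gives the hydroxyl at C-2; a bromo group at C-10; a chloro group at C-2.
The substituents are ordered alphabetically, ignoring any di-/tri- multipliers.
Putting it together: 10-bromo-2-chloroundecan-2-ol.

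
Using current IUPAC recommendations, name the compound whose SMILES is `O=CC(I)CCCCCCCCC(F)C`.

11-fluoro-2-iodododecanal

The longest carbon chain that includes the –CHO group has 12 carbons, so the parent hydride is dodecane.
The highest-priority functional group is an aldehyde (terminal –CHO), so the name ends in -al.
Number the chain so that the aldehyde carbon is C-1 by definition.
That gives a fluoro group at C-11; an iodo group at C-2.
Substituent prefixes are cited in alphabetical order (multiplying prefixes like di-/tri- are ignored for ordering).
Putting it together: 11-fluoro-2-iodododecanal.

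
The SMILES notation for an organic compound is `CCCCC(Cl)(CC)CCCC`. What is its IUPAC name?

5-chloro-5-ethylnonane

The longest carbon chain is 9 atoms: the parent is nonane.
Both numbering directions give the same locant set; either may be used.
That gives a chloro group at C-5; an ethyl group at C-5.
Prefixes are listed alphabetically: chloro, ethyl.
Assembling the pieces gives 5-chloro-5-ethylnonane.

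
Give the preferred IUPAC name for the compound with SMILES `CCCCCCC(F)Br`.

The parent chain contains 7 carbons (heptane).
Number the chain so that the substituent locant set {1,1} is lower than {7,7} at the first point of difference.
That gives a bromo group at C-1; a fluoro group at C-1.
Prefixes are listed alphabetically: bromo, fluoro.
Assembling the pieces gives 1-bromo-1-fluoroheptane.

1-bromo-1-fluoroheptane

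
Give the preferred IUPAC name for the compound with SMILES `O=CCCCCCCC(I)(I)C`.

Counting along the main chain through the –CHO group gives 9 carbons: the parent is nonane.
The highest-priority functional group is an aldehyde (terminal –CHO), so the name ends in -al.
The numbering direction is chosen so that the aldehyde carbon is C-1 by definition.
With this numbering: two iodo groups at C-8.
Putting it together: 8,8-diiodononanal.

8,8-diiodononanal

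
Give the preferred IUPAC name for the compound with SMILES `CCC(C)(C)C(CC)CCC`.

The parent chain contains 7 carbons (heptane).
The numbering direction is chosen so that the substituent locant set {3,3,4} is lower than {4,5,5} at the first point of difference.
This places an ethyl group at C-4; two methyl groups at C-3.
The substituents are ordered alphabetically, ignoring any di-/tri- multipliers.
The name is 4-ethyl-3,3-dimethylheptane.

4-ethyl-3,3-dimethylheptane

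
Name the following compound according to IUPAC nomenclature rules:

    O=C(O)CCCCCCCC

nonanoic acid

The longest chain bearing the –COOH group is 9 carbons long (nonane).
The principal characteristic group is a carboxylic acid (terminal –COOH), named with the suffix -oic acid.
Choose the numbering such that the carboxylic acid carbon is C-1 by definition.
The name is nonanoic acid.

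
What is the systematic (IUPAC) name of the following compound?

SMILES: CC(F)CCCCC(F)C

The longest carbon chain is 8 atoms: the parent is octane.
The molecule is symmetric, so either numbering direction gives the same locants.
This places fluoro groups at C-2 and C-7.
Assembling the pieces gives 2,7-difluorooctane.

2,7-difluorooctane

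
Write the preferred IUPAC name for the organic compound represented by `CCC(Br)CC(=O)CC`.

Counting along the main chain through the carbonyl gives 7 carbons: the parent is heptane.
The highest-priority functional group is a ketone (C=O on an internal carbon), so the name ends in -one.
Choose the numbering such that numbering from this end puts the carbonyl group at C-3 rather than C-5.
That gives the carbonyl at C-3; a bromo group at C-5.
The name is 5-bromoheptan-3-one.

5-bromoheptan-3-one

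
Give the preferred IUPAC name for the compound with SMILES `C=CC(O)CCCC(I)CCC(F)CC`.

10-fluoro-7-iodododec-1-en-3-ol

The longest chain bearing the –OH group and the multiple bond is 12 carbons long (dodecane).
An alcohol (–OH) is the principal characteristic group, giving the suffix -ol.
A C=C double bond in the chain gives the infix -ene-.
The numbering direction is chosen so that numbering from this end puts the hydroxyl group at C-3 rather than C-10.
That gives the hydroxyl at C-3; the double bond between C-1 and C-2; a fluoro group at C-10; an iodo group at C-7.
The substituents are ordered alphabetically, ignoring any di-/tri- multipliers.
Assembling the pieces gives 10-fluoro-7-iodododec-1-en-3-ol.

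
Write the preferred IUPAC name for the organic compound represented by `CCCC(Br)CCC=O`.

4-bromoheptanal

The longest chain bearing the –CHO group is 7 carbons long (heptane).
The principal characteristic group is an aldehyde (terminal –CHO), named with the suffix -al.
The numbering direction is chosen so that the aldehyde carbon is C-1 by definition.
That gives a bromo group at C-4.
Assembling the pieces gives 4-bromoheptanal.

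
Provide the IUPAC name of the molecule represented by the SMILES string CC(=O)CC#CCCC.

oct-4-yn-2-one

Counting along the main chain through the carbonyl and the multiple bond gives 8 carbons: the parent is octane.
The principal characteristic group is a ketone (C=O on an internal carbon), named with the suffix -one.
There is one C≡C triple bond, indicated by the ending -yne.
The numbering direction is chosen so that numbering from this end puts the carbonyl group at C-2 rather than C-7.
This places the carbonyl at C-2; the triple bond between C-4 and C-5.
Assembling the pieces gives oct-4-yn-2-one.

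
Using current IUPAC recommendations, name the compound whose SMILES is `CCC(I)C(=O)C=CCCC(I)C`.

The longest carbon chain that includes the carbonyl and the multiple bond has 10 carbons, so the parent hydride is decane.
The principal characteristic group is a ketone (C=O on an internal carbon), named with the suffix -one.
The chain contains a C=C double bond, so the unsaturation ending is -ene.
Number the chain so that numbering from this end puts the carbonyl group at C-4 rather than C-7.
This places the carbonyl at C-4; the double bond between C-5 and C-6; iodo groups at C-3 and C-9.
Assembling the pieces gives 3,9-diiododec-5-en-4-one.

3,9-diiododec-5-en-4-one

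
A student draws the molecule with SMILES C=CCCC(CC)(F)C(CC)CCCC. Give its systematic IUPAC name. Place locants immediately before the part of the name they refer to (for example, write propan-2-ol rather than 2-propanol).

The longest chain bearing the multiple bond is 10 carbons long (decane).
The chain contains a C=C double bond, so the unsaturation ending is -ene.
The numbering direction is chosen so that numbering from this end puts the double bond at C-1 rather than C-9.
This places the double bond between C-1 and C-2; ethyl groups at C-5 and C-6; a fluoro group at C-5.
The substituents are ordered alphabetically, ignoring any di-/tri- multipliers.
The name is 5,6-diethyl-5-fluorodec-1-ene.

5,6-diethyl-5-fluorodec-1-ene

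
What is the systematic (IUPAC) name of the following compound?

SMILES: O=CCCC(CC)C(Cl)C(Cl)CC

5,6-dichloro-4-ethyloctanal

The longest chain bearing the –CHO group is 8 carbons long (octane).
The highest-priority functional group is an aldehyde (terminal –CHO), so the name ends in -al.
Number the chain so that the aldehyde carbon is C-1 by definition.
This places chloro groups at C-5 and C-6; an ethyl group at C-4.
The substituents are ordered alphabetically, ignoring any di-/tri- multipliers.
Putting it together: 5,6-dichloro-4-ethyloctanal.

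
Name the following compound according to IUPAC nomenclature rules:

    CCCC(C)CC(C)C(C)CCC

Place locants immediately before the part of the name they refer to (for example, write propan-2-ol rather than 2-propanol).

4,5,7-trimethyldecane

The longest carbon chain is 10 atoms: the parent is decane.
Number the chain so that the substituent locant set {4,5,7} is lower than {4,6,7} at the first point of difference.
With this numbering: methyl groups at C-4 and C-5 and C-7.
The name is 4,5,7-trimethyldecane.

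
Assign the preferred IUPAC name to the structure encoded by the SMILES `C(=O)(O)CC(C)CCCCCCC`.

3-methyldecanoic acid

The longest carbon chain that includes the –COOH group has 10 carbons, so the parent hydride is decane.
The principal characteristic group is a carboxylic acid (terminal –COOH), named with the suffix -oic acid.
The numbering direction is chosen so that the carboxylic acid carbon is C-1 by definition.
This places a methyl group at C-3.
Putting it together: 3-methyldecanoic acid.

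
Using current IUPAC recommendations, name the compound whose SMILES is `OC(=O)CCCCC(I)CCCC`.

Counting along the main chain through the –COOH group gives 10 carbons: the parent is decane.
The principal characteristic group is a carboxylic acid (terminal –COOH), named with the suffix -oic acid.
Choose the numbering such that the carboxylic acid carbon is C-1 by definition.
With this numbering: an iodo group at C-6.
The name is 6-iododecanoic acid.

6-iododecanoic acid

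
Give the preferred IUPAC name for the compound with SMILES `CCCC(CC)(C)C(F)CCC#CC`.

7-ethyl-6-fluoro-7-methyldec-2-yne

The longest chain bearing the multiple bond is 10 carbons long (decane).
A C≡C triple bond in the chain gives the infix -yne-.
The numbering direction is chosen so that numbering from this end puts the triple bond at C-2 rather than C-8.
This places the triple bond between C-2 and C-3; an ethyl group at C-7; a fluoro group at C-6; a methyl group at C-7.
Substituent prefixes are cited in alphabetical order (multiplying prefixes like di-/tri- are ignored for ordering).
The name is 7-ethyl-6-fluoro-7-methyldec-2-yne.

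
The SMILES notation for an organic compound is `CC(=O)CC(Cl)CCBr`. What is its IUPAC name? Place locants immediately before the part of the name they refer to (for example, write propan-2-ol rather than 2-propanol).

The longest chain bearing the carbonyl is 6 carbons long (hexane).
The principal characteristic group is a ketone (C=O on an internal carbon), named with the suffix -one.
Number the chain so that numbering from this end puts the carbonyl group at C-2 rather than C-5.
With this numbering: the carbonyl at C-2; a bromo group at C-6; a chloro group at C-4.
The substituents are ordered alphabetically, ignoring any di-/tri- multipliers.
Assembling the pieces gives 6-bromo-4-chlorohexan-2-one.

6-bromo-4-chlorohexan-2-one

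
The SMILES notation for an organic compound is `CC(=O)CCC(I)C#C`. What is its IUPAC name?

5-iodohept-6-yn-2-one

Counting along the main chain through the carbonyl and the multiple bond gives 7 carbons: the parent is heptane.
The highest-priority functional group is a ketone (C=O on an internal carbon), so the name ends in -one.
The chain contains a C≡C triple bond, so the unsaturation ending is -yne.
Number the chain so that numbering from this end puts the carbonyl group at C-2 rather than C-6.
With this numbering: the carbonyl at C-2; the triple bond between C-6 and C-7; an iodo group at C-5.
Assembling the pieces gives 5-iodohept-6-yn-2-one.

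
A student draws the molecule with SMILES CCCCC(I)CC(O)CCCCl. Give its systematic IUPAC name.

1-chloro-6-iododecan-4-ol

The longest carbon chain that includes the –OH group has 10 carbons, so the parent hydride is decane.
The principal characteristic group is an alcohol (–OH), named with the suffix -ol.
The numbering direction is chosen so that numbering from this end puts the hydroxyl group at C-4 rather than C-7.
This places the hydroxyl at C-4; a chloro group at C-1; an iodo group at C-6.
The substituents are ordered alphabetically, ignoring any di-/tri- multipliers.
Assembling the pieces gives 1-chloro-6-iododecan-4-ol.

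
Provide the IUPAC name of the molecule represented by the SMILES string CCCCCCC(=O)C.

Counting along the main chain through the carbonyl gives 8 carbons: the parent is octane.
A ketone (C=O on an internal carbon) is the principal characteristic group, giving the suffix -one.
Choose the numbering such that numbering from this end puts the carbonyl group at C-2 rather than C-7.
This places the carbonyl at C-2.
Putting it together: octan-2-one.

octan-2-one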